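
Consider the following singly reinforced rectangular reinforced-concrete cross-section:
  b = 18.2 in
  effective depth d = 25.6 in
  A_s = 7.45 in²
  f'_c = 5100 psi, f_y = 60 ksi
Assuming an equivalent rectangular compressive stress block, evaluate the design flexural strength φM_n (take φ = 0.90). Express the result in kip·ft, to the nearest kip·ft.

T = A_s f_y = 7.45 × 60 = 447 kips.
a = T/(0.85 f'_c b) = 447/(0.85 × 5.1 × 18.2) = 5.666 in.
M_n = T(d − a/2) = 447 × (25.6 − 2.833) = 10176.8 kip·in = 10176.8/12 = 848.07 kip·ft.
φM_n = 0.90 × 848.07 = 763.26 kip·ft.

φM_n ≈ 763 kip·ft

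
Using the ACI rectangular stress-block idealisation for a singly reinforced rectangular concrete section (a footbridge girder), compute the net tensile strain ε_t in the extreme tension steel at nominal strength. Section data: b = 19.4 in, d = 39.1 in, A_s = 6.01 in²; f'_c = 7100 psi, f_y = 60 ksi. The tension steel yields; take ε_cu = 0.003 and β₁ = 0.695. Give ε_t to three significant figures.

a = A_s f_y/(0.85 f'_c b) = 3.080 in.
β₁ = 0.695, so c = a/β₁ = 3.080/0.695 = 4.432 in.
From the linear strain diagram with ε_cu = 0.003: ε_t = 0.003 (d − c)/c = 0.003 × (39.1 − 4.432)/4.432 = 0.0235.
Since ε_t ≥ 0.005, the section is tension-controlled.

ε_t ≈ 0.0235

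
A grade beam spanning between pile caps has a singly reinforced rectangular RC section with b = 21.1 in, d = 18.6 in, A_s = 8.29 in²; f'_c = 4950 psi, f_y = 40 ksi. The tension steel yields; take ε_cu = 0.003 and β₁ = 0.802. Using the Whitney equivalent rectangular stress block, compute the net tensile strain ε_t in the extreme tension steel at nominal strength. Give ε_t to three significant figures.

ε_t ≈ 0.00898

a = A_s f_y/(0.85 f'_c b) = 3.735 in.
β₁ = 0.802, so c = a/β₁ = 3.735/0.802 = 4.657 in.
From the linear strain diagram with ε_cu = 0.003: ε_t = 0.003 (d − c)/c = 0.003 × (18.6 − 4.657)/4.657 = 0.00898.
Since ε_t ≥ 0.005, the section is tension-controlled.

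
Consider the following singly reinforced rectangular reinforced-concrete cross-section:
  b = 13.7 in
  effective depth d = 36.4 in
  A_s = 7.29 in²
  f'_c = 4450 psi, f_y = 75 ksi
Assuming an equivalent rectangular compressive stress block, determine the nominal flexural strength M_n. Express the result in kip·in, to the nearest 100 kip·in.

M_n ≈ 17000 kip·in

T = A_s f_y = 7.29 × 75 = 546.75 kips.
a = T/(0.85 f'_c b) = 546.75/(0.85 × 4.45 × 13.7) = 10.551 in.
M_n = T(d − a/2) = 546.75 × (36.4 − 5.2755) = 17017.3 kip·in.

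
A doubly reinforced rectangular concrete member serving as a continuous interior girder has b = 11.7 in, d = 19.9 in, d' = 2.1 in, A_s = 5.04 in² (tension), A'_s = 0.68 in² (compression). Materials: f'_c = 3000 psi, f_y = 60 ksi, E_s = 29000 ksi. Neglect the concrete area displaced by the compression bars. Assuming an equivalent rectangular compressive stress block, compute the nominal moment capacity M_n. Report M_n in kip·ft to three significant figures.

Assume both steels yield.
a = (A_s − A'_s) f_y/(0.85 f'_c b) = (5.04 − 0.68) × 60/(0.85 × 3 × 11.7) = 8.768 in.
c = a/β₁ = 8.768/0.85 = 10.315 in; ε'_s = 0.003(c − d')/c = 0.0024 ≥ ε_y = 0.0021, so the compression steel yields.
M_n = (A_s − A'_s) f_y (d − a/2) + A'_s f_y (d − d') = 261.6 × (19.9 − 4.384) + 40.8 × (19.9 − 2.1) = 4059.0 + 726.2 = 4785.2 kip·in = 4785.2/12 = 398.77 kip·ft.

M_n ≈ 399 kip·ft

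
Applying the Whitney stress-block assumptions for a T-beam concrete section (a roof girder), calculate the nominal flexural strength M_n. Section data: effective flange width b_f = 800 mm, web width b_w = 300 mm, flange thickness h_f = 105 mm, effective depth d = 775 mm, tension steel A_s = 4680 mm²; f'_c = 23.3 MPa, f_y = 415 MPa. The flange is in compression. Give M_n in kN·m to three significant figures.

M_n ≈ 1380 kN·m

Tension: T = A_s f_y = 4680 × 415 = 1942200 N.
Try a within the flange: a = T/(0.85 f'_c b_f) = 1942200/(0.85 × 23.3 × 800) = 122.58 mm.
a = 122.58 > h_f = 105 mm: the block extends into the web. Split into flange-overhang and web parts.
C_f = 0.85 f'_c (b_f − b_w) h_f = 0.85 × 23.3 × (800 − 300) × 105 = 1039763 N.
Remaining web compression depth: a_w = (T − C_f)/(0.85 f'_c b_w) = (1942200 − 1039763)/(0.85 × 23.3 × 300) = 151.89 mm.
M_n = C_f(d − h_f/2) + (T − C_f)(d − a_w/2) = 1039763 × (775 − 52.5) + 902437 × (775 − 75.945) = 751.23 + 630.85 = 1382.08 × 10⁶ N·mm.
M_n = 1382.08 kN·m.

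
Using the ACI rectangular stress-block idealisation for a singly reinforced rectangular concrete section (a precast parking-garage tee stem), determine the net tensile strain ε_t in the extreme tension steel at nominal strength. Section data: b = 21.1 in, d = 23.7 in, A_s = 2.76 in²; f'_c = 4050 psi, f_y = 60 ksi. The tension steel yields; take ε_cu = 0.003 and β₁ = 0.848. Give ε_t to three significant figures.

a = A_s f_y/(0.85 f'_c b) = 2.280 in.
β₁ = 0.848, so c = a/β₁ = 2.280/0.848 = 2.689 in.
From the linear strain diagram with ε_cu = 0.003: ε_t = 0.003 (d − c)/c = 0.003 × (23.7 − 2.689)/2.689 = 0.0234.
Since ε_t ≥ 0.005, the section is tension-controlled.

ε_t ≈ 0.0234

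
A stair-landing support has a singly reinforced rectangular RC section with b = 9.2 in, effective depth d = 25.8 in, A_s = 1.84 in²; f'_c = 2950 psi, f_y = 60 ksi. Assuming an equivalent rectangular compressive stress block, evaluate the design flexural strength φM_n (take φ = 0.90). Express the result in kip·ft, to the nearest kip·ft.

T = A_s f_y = 1.84 × 60 = 110.4 kips.
a = T/(0.85 f'_c b) = 110.4/(0.85 × 2.95 × 9.2) = 4.786 in.
M_n = T(d − a/2) = 110.4 × (25.8 − 2.393) = 2584.1 kip·in = 2584.1/12 = 215.34 kip·ft.
φM_n = 0.90 × 215.34 = 193.81 kip·ft.

φM_n ≈ 194 kip·ft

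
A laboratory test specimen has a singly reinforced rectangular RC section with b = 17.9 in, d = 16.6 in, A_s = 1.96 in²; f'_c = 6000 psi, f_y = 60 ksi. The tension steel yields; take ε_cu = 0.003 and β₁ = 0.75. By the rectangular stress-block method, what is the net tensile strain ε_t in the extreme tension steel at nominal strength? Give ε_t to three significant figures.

ε_t ≈ 0.0260

a = A_s f_y/(0.85 f'_c b) = 1.288 in.
β₁ = 0.75, so c = a/β₁ = 1.288/0.75 = 1.717 in.
From the linear strain diagram with ε_cu = 0.003: ε_t = 0.003 (d − c)/c = 0.003 × (16.6 − 1.717)/1.717 = 0.0260.
Since ε_t ≥ 0.005, the section is tension-controlled.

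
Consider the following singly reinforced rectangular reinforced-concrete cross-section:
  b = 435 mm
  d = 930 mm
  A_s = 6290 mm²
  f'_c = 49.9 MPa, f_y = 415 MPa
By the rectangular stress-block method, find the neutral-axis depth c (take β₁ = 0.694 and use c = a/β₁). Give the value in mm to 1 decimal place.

T = A_s f_y = 6290 × 415 = 2610350 N = 2610.35 kN.
Setting C = 0.85 f'_c a b equal to T: a = 2610350/(0.85 × 49.9 × 435) = 141.478 mm.
With β₁ = 0.694, c = a/β₁ = 141.478/0.694 = 203.9 mm.

c ≈ 203.9 mm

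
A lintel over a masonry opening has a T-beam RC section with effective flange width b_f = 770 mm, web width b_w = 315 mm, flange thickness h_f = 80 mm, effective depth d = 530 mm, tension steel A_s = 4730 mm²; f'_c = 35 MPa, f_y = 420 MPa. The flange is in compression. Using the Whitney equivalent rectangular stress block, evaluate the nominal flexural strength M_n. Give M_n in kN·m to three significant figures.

M_n ≈ 966 kN·m

Tension: T = A_s f_y = 4730 × 420 = 1986600 N.
Try a within the flange: a = T/(0.85 f'_c b_f) = 1986600/(0.85 × 35 × 770) = 86.72 mm.
a = 86.72 > h_f = 80 mm: the block extends into the web. Split into flange-overhang and web parts.
C_f = 0.85 f'_c (b_f − b_w) h_f = 0.85 × 35 × (770 − 315) × 80 = 1082900 N.
Remaining web compression depth: a_w = (T − C_f)/(0.85 f'_c b_w) = (1986600 − 1082900)/(0.85 × 35 × 315) = 96.43 mm.
M_n = C_f(d − h_f/2) + (T − C_f)(d − a_w/2) = 1082900 × (530 − 40) + 903700 × (530 − 48.215) = 530.62 + 435.39 = 966.01 × 10⁶ N·mm.
M_n = 966.01 kN·m.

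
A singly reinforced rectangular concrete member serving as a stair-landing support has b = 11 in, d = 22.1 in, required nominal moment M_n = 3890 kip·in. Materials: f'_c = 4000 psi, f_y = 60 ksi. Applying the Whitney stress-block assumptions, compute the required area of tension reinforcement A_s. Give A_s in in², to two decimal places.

A_s ≈ 3.34 in²

From M_n = 0.85 f'_c a b (d − a/2):
a = d − √(d² − 2M_n/(0.85 f'_c b)) = 22.1 − √(22.1² − 2 × 3890/(0.85 × 4 × 11)) = 5.355 in.
A_s = 0.85 f'_c a b / f_y = 0.85 × 4 × 5.355 × 11 / 60 = 3.338 in².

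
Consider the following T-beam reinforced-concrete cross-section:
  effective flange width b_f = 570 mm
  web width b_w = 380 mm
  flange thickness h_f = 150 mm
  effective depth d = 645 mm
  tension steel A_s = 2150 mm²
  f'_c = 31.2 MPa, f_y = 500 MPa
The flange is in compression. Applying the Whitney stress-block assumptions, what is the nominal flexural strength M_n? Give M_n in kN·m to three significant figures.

M_n ≈ 655 kN·m

Tension: T = A_s f_y = 2150 × 500 = 1075000 N.
Try a within the flange: a = T/(0.85 f'_c b_f) = 1075000/(0.85 × 31.2 × 570) = 71.11 mm.
Since a = 71.11 ≤ h_f = 150 mm, the stress block lies entirely in the flange; analyse as a rectangular beam of width b_f.
M_n = T(d − a/2) = 1075000 × (645 − 35.555) = 655.15 × 10⁶ N·mm.
M_n = 655.15 kN·m.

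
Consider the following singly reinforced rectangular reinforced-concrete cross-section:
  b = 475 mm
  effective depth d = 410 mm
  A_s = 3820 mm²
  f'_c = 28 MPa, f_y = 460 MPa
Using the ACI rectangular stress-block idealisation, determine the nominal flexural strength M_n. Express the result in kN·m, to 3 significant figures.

T = A_s f_y = 3820 × 460 = 1757200 N = 1757.2 kN.
From C = T: a = T/(0.85 f'_c b) = 1757200/(0.85 × 28 × 475) = 155.44 mm.
M_n = T(d − a/2) = 1757.2 kN × (410 − 77.72) mm = 583.88 kN·m.

M_n ≈ 584 kN·m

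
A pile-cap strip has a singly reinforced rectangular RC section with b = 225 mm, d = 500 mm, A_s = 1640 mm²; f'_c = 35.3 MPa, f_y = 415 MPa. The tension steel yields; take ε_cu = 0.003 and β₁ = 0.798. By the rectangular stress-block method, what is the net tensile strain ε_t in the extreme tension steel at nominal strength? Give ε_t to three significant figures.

a = A_s f_y/(0.85 f'_c b) = 100.81 mm.
β₁ = 0.798, so c = a/β₁ = 100.81/0.798 = 126.33 mm.
From the linear strain diagram with ε_cu = 0.003: ε_t = 0.003 (d − c)/c = 0.003 × (500 − 126.33)/126.33 = 0.00887.
Since ε_t ≥ 0.005, the section is tension-controlled.

ε_t ≈ 0.00887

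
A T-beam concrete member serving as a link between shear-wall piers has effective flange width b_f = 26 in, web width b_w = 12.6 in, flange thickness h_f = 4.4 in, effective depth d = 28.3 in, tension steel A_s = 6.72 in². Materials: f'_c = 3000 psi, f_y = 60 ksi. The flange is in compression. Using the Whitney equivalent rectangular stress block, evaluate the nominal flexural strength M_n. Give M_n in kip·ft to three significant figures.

Tension: T = A_s f_y = 6.72 × 60 = 403.2 kips.
Try a within the flange: a = T/(0.85 f'_c b_f) = 403.2/(0.85 × 3 × 26) = 6.081 in.
a = 6.081 > h_f = 4.4 in: the block extends into the web. Split into flange-overhang and web parts.
C_f = 0.85 f'_c (b_f − b_w) h_f = 0.85 × 3 × (26 − 12.6) × 4.4 = 150.3 kips.
Remaining web compression depth: a_w = (T − C_f)/(0.85 f'_c b_w) = (403.2 − 150.3)/(0.85 × 3 × 12.6) = 7.871 in.
M_n = C_f(d − h_f/2) + (T − C_f)(d − a_w/2) = 150.3 × (28.3 − 2.2) + 252.9 × (28.3 − 3.9355) = 3922.8 + 6161.8 = 10084.6 kip·in.
M_n = 10084.6/12 = 840.38 kip·ft.

M_n ≈ 840 kip·ft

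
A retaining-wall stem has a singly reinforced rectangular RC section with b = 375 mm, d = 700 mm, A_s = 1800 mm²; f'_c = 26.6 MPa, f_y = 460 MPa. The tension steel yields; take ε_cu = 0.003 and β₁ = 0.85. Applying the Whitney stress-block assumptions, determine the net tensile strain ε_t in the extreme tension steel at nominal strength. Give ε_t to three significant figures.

a = A_s f_y/(0.85 f'_c b) = 97.66 mm.
β₁ = 0.85, so c = a/β₁ = 97.66/0.85 = 114.89 mm.
From the linear strain diagram with ε_cu = 0.003: ε_t = 0.003 (d − c)/c = 0.003 × (700 − 114.89)/114.89 = 0.0153.
Since ε_t ≥ 0.005, the section is tension-controlled.

ε_t ≈ 0.0153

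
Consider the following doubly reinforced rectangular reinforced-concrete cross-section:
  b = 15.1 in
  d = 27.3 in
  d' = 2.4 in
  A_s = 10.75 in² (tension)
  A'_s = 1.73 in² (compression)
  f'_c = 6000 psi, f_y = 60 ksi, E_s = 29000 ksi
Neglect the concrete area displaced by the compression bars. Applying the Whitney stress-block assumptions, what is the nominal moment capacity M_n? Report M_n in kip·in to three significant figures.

M_n ≈ 15500 kip·in

Assume both steels yield.
a = (A_s − A'_s) f_y/(0.85 f'_c b) = (10.75 − 1.73) × 60/(0.85 × 6 × 15.1) = 7.028 in.
c = a/β₁ = 7.028/0.75 = 9.371 in; ε'_s = 0.003(c − d')/c = 0.0022 ≥ ε_y = 0.0021, so the compression steel yields.
M_n = (A_s − A'_s) f_y (d − a/2) + A'_s f_y (d − d') = 541.2 × (27.3 − 3.514) + 103.8 × (27.3 − 2.4) = 12873.0 + 2584.6 = 15457.6 kip·in.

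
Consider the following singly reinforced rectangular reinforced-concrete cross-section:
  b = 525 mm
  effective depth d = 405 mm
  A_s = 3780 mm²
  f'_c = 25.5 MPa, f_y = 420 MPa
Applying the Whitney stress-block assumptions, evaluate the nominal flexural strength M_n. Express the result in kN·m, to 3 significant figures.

T = A_s f_y = 3780 × 420 = 1587600 N = 1587.6 kN.
From C = T: a = T/(0.85 f'_c b) = 1587600/(0.85 × 25.5 × 525) = 139.52 mm.
M_n = T(d − a/2) = 1587.6 kN × (405 − 69.76) mm = 532.23 kN·m.

M_n ≈ 532 kN·m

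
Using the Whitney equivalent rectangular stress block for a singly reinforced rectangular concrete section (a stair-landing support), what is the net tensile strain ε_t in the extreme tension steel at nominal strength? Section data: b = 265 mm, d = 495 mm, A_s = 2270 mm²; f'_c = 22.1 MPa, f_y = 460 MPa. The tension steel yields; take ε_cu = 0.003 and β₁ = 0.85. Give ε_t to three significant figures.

ε_t ≈ 0.00302

a = A_s f_y/(0.85 f'_c b) = 209.76 mm.
β₁ = 0.85, so c = a/β₁ = 209.76/0.85 = 246.78 mm.
From the linear strain diagram with ε_cu = 0.003: ε_t = 0.003 (d − c)/c = 0.003 × (495 − 246.78)/246.78 = 0.00302.
ε_t < 0.004 — the section is over-reinforced for flexure under ACI limits.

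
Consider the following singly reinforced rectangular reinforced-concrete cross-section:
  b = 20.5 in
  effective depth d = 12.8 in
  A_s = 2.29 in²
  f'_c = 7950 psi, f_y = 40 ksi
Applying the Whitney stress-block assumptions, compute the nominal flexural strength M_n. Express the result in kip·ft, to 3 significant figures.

M_n ≈ 95.2 kip·ft

T = A_s f_y = 2.29 × 40 = 91.6 kips.
a = T/(0.85 f'_c b) = 91.6/(0.85 × 7.95 × 20.5) = 0.661 in.
M_n = T(d − a/2) = 91.6 × (12.8 − 0.3305) = 1142.2 kip·in = 1142.2/12 = 95.18 kip·ft.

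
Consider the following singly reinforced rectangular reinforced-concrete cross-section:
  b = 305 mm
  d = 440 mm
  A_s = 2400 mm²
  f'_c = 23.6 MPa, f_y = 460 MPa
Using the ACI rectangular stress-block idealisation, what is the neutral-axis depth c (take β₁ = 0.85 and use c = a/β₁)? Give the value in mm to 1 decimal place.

c ≈ 212.3 mm

T = A_s f_y = 2400 × 460 = 1104000 N = 1104 kN.
Setting C = 0.85 f'_c a b equal to T: a = 1104000/(0.85 × 23.6 × 305) = 180.442 mm.
With β₁ = 0.85, c = a/β₁ = 180.442/0.85 = 212.3 mm.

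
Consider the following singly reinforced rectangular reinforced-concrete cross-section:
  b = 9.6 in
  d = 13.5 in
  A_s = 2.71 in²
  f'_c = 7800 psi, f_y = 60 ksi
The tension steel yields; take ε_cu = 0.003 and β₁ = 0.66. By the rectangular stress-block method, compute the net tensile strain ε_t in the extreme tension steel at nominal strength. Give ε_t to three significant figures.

ε_t ≈ 0.00746

a = A_s f_y/(0.85 f'_c b) = 2.555 in.
β₁ = 0.66, so c = a/β₁ = 2.555/0.66 = 3.871 in.
From the linear strain diagram with ε_cu = 0.003: ε_t = 0.003 (d − c)/c = 0.003 × (13.5 − 3.871)/3.871 = 0.00746.
Since ε_t ≥ 0.005, the section is tension-controlled.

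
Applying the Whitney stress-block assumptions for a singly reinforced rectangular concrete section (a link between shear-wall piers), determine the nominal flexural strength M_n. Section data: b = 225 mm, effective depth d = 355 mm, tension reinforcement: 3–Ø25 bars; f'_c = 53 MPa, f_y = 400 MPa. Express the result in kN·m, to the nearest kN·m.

A_s = 3 × 491 = 1473 mm².
T = A_s f_y = 1473 × 400 = 589200 N = 589.2 kN.
From C = T: a = T/(0.85 f'_c b) = 589200/(0.85 × 53 × 225) = 58.13 mm.
M_n = T(d − a/2) = 589.2 kN × (355 − 29.065) mm = 192.04 kN·m.

M_n ≈ 192 kN·m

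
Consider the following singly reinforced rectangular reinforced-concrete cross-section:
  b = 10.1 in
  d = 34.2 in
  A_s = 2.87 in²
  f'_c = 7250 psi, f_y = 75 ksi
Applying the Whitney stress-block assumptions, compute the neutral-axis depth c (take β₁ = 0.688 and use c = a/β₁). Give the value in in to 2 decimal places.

T = A_s f_y = 2.87 × 75 = 215.25 kips.
a = T/(0.85 f'_c b) = 215.25/(0.85 × 7.25 × 10.1) = 3.4583 in.
With β₁ = 0.688, c = a/β₁ = 3.4583/0.688 = 5.03 in.

c ≈ 5.03 in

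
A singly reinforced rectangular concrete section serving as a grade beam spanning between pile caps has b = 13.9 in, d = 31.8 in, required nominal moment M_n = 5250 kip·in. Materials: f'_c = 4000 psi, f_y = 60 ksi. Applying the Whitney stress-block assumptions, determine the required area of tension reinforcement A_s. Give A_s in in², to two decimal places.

A_s ≈ 2.92 in²

From M_n = 0.85 f'_c a b (d − a/2):
a = d − √(d² − 2M_n/(0.85 f'_c b)) = 31.8 − √(31.8² − 2 × 5250/(0.85 × 4 × 13.9)) = 3.710 in.
A_s = 0.85 f'_c a b / f_y = 0.85 × 4 × 3.710 × 13.9 / 60 = 2.922 in².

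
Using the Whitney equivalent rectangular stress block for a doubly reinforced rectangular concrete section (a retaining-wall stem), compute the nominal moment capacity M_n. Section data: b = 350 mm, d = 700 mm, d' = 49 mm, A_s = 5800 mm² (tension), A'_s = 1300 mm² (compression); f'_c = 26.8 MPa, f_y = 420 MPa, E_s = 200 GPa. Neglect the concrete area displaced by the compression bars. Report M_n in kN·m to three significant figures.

Assume both tension and compression steel yield.
Net tension couple steel: A_s − A'_s = 4500 mm².
a = (A_s − A'_s) f_y / (0.85 f'_c b) = 1890000/(0.85 × 26.8 × 350) = 237.05 mm.
c = a/β₁ = 237.05/0.85 = 278.88 mm; ε'_s = 0.003(c − d')/c = 0.0025 ≥ f_y/E_s = 0.0021, so compression steel does yield.
M_n = (A_s − A'_s) f_y (d − a/2) + A'_s f_y (d − d') = [1890000 × (700 − 118.525) + 546000 × (700 − 49)] × 10⁻⁶ = 1098.99 + 355.45 = 1454.44 kN·m.

M_n ≈ 1450 kN·m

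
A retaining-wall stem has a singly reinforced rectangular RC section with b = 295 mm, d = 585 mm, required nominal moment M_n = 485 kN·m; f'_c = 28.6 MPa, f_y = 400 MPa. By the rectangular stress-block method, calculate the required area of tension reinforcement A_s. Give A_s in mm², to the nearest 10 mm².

With M_n = 0.85 f'_c a b (d − a/2), solve the quadratic for a:
a = d − √(d² − 2M_n/(0.85 f'_c b)) = 585 − √(585² − 2 × 485×10⁶/(0.85 × 28.6 × 295)) = 130.06 mm.
A_s = 0.85 f'_c a b / f_y = 0.85 × 28.6 × 130.06 × 295 / 400 = 2331.8 mm².

A_s ≈ 2330 mm²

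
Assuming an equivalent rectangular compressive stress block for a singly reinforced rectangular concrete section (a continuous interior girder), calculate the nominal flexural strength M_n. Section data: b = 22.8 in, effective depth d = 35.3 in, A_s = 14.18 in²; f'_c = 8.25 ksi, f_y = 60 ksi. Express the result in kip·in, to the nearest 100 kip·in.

T = A_s f_y = 14.18 × 60 = 850.8 kips.
a = T/(0.85 f'_c b) = 850.8/(0.85 × 8.25 × 22.8) = 5.321 in.
M_n = T(d − a/2) = 850.8 × (35.3 − 2.6605) = 27769.7 kip·in.

M_n ≈ 27800 kip·in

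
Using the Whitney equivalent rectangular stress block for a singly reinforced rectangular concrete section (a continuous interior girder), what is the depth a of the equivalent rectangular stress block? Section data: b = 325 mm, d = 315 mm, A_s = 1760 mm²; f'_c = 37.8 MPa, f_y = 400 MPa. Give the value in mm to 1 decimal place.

a ≈ 67.4 mm

T = A_s f_y = 1760 × 400 = 704000 N = 704 kN.
Setting C = 0.85 f'_c a b equal to T: a = 704000/(0.85 × 37.8 × 325) = 67.4 mm.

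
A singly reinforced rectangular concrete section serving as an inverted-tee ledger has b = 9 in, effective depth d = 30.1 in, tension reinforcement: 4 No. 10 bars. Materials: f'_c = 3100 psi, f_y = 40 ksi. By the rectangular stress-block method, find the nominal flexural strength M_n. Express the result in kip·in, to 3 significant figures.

A_s = 4 × 1.27 = 5.08 in².
T = A_s f_y = 5.08 × 40 = 203.2 kips.
a = T/(0.85 f'_c b) = 203.2/(0.85 × 3.1 × 9) = 8.568 in.
M_n = T(d − a/2) = 203.2 × (30.1 − 4.284) = 5245.8 kip·in.

M_n ≈ 5250 kip·in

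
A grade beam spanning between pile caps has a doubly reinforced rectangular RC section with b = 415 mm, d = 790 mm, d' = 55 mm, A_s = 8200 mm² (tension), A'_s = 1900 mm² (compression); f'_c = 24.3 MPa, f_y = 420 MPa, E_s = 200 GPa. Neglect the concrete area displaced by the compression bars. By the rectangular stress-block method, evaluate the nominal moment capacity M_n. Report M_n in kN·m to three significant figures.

Assume both tension and compression steel yield.
Net tension couple steel: A_s − A'_s = 6300 mm².
a = (A_s − A'_s) f_y / (0.85 f'_c b) = 2646000/(0.85 × 24.3 × 415) = 308.69 mm.
c = a/β₁ = 308.69/0.85 = 363.16 mm; ε'_s = 0.003(c − d')/c = 0.0025 ≥ f_y/E_s = 0.0021, so compression steel does yield.
M_n = (A_s − A'_s) f_y (d − a/2) + A'_s f_y (d − d') = [2646000 × (790 − 154.345) + 798000 × (790 − 55)] × 10⁻⁶ = 1681.94 + 586.53 = 2268.47 kN·m.

M_n ≈ 2270 kN·m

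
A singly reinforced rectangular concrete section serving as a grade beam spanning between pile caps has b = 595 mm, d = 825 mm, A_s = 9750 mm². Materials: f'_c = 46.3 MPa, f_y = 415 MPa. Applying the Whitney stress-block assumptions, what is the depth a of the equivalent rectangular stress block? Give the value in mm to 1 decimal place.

a ≈ 172.8 mm

T = A_s f_y = 9750 × 415 = 4046250 N = 4046.25 kN.
Setting C = 0.85 f'_c a b equal to T: a = 4046250/(0.85 × 46.3 × 595) = 172.8 mm.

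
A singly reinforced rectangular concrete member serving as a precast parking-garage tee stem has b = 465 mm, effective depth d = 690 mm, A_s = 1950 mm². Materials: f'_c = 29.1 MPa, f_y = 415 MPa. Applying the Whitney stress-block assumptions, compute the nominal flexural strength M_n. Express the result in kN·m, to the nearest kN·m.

T = A_s f_y = 1950 × 415 = 809250 N = 809.25 kN.
From C = T: a = T/(0.85 f'_c b) = 809250/(0.85 × 29.1 × 465) = 70.36 mm.
M_n = T(d − a/2) = 809.25 kN × (690 − 35.18) mm = 529.91 kN·m.

M_n ≈ 530 kN·m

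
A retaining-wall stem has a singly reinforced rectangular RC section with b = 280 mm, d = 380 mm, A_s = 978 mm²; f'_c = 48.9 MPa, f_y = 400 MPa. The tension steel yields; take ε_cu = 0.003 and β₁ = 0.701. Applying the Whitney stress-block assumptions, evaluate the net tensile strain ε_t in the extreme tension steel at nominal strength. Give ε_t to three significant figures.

a = A_s f_y/(0.85 f'_c b) = 33.61 mm.
β₁ = 0.701, so c = a/β₁ = 33.61/0.701 = 47.95 mm.
From the linear strain diagram with ε_cu = 0.003: ε_t = 0.003 (d − c)/c = 0.003 × (380 − 47.95)/47.95 = 0.0208.
Since ε_t ≥ 0.005, the section is tension-controlled.

ε_t ≈ 0.0208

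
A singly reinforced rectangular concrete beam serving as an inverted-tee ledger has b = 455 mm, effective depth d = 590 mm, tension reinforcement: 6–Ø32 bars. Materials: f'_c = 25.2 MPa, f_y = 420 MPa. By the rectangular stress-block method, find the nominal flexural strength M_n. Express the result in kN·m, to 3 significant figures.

M_n ≈ 985 kN·m

A_s = 6 × 804 = 4824 mm².
T = A_s f_y = 4824 × 420 = 2026080 N = 2026.08 kN.
From C = T: a = T/(0.85 f'_c b) = 2026080/(0.85 × 25.2 × 455) = 207.89 mm.
M_n = T(d − a/2) = 2026.08 kN × (590 − 103.945) mm = 984.79 kN·m.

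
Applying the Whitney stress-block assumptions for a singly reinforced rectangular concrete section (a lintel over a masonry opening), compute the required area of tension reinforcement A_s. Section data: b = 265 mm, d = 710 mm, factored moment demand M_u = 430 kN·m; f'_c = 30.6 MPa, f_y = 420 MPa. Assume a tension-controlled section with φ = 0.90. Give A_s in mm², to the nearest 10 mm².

A_s ≈ 1730 mm²

M_n = M_u/φ = 430/0.90 = 477.778 kN·m.
With M_n = 0.85 f'_c a b (d − a/2), solve the quadratic for a:
a = d − √(d² − 2M_n/(0.85 f'_c b)) = 710 − √(710² − 2 × 477.778×10⁶/(0.85 × 30.6 × 265)) = 105.46 mm.
A_s = 0.85 f'_c a b / f_y = 0.85 × 30.6 × 105.46 × 265 / 420 = 1730.7 mm².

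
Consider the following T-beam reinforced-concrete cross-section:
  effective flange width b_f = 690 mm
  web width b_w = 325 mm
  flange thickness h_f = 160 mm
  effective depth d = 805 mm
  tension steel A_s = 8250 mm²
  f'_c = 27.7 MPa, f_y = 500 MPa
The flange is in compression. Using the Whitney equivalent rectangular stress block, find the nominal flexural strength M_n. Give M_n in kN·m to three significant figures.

M_n ≈ 2720 kN·m

Tension: T = A_s f_y = 8250 × 500 = 4125000 N.
Try a within the flange: a = T/(0.85 f'_c b_f) = 4125000/(0.85 × 27.7 × 690) = 253.91 mm.
a = 253.91 > h_f = 160 mm: the block extends into the web. Split into flange-overhang and web parts.
C_f = 0.85 f'_c (b_f − b_w) h_f = 0.85 × 27.7 × (690 − 325) × 160 = 1375028 N.
Remaining web compression depth: a_w = (T − C_f)/(0.85 f'_c b_w) = (4125000 − 1375028)/(0.85 × 27.7 × 325) = 359.37 mm.
M_n = C_f(d − h_f/2) + (T − C_f)(d − a_w/2) = 1375028 × (805 − 80) + 2749972 × (805 − 179.685) = 996.90 + 1719.60 = 2716.50 × 10⁶ N·mm.
M_n = 2716.50 kN·m.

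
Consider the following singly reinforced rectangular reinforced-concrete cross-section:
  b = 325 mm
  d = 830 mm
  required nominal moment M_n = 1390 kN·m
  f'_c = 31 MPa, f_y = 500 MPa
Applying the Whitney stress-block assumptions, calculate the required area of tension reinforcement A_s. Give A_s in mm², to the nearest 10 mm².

With M_n = 0.85 f'_c a b (d − a/2), solve the quadratic for a:
a = d − √(d² − 2M_n/(0.85 f'_c b)) = 830 − √(830² − 2 × 1390×10⁶/(0.85 × 31 × 325)) = 226.45 mm.
A_s = 0.85 f'_c a b / f_y = 0.85 × 31 × 226.45 × 325 / 500 = 3878.5 mm².

A_s ≈ 3880 mm²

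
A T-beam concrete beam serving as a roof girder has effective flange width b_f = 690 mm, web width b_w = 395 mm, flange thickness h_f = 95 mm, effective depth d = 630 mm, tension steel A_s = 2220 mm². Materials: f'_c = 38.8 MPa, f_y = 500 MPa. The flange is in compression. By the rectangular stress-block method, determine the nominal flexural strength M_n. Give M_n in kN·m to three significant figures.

M_n ≈ 672 kN·m

Tension: T = A_s f_y = 2220 × 500 = 1110000 N.
Try a within the flange: a = T/(0.85 f'_c b_f) = 1110000/(0.85 × 38.8 × 690) = 48.78 mm.
Since a = 48.78 ≤ h_f = 95 mm, the stress block lies entirely in the flange; analyse as a rectangular beam of width b_f.
M_n = T(d − a/2) = 1110000 × (630 − 24.39) = 672.23 × 10⁶ N·mm.
M_n = 672.23 kN·m.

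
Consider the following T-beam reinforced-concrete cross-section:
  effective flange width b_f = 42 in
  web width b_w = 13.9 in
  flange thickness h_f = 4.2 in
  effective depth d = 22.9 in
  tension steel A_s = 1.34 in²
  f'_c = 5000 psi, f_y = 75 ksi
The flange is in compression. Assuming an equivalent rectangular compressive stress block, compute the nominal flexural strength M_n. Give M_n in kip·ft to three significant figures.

Tension: T = A_s f_y = 1.34 × 75 = 100.5 kips.
Try a within the flange: a = T/(0.85 f'_c b_f) = 100.5/(0.85 × 5 × 42) = 0.563 in.
Since a = 0.563 ≤ h_f = 4.2 in, the stress block lies entirely in the flange; analyse as a rectangular beam of width b_f.
M_n = T(d − a/2) = 100.5 × (22.9 − 0.2815) = 2273.2 kip·in.
M_n = 2273.2/12 = 189.43 kip·ft.

M_n ≈ 189 kip·ft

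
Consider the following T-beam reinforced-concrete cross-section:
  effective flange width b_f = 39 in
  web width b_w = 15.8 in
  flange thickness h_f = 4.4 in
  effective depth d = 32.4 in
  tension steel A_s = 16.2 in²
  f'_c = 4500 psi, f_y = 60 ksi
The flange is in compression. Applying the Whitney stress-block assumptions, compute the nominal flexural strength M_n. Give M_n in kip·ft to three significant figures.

M_n ≈ 2320 kip·ft

Tension: T = A_s f_y = 16.2 × 60 = 972 kips.
Try a within the flange: a = T/(0.85 f'_c b_f) = 972/(0.85 × 4.5 × 39) = 6.516 in.
a = 6.516 > h_f = 4.4 in: the block extends into the web. Split into flange-overhang and web parts.
C_f = 0.85 f'_c (b_f − b_w) h_f = 0.85 × 4.5 × (39 − 15.8) × 4.4 = 390.5 kips.
Remaining web compression depth: a_w = (T − C_f)/(0.85 f'_c b_w) = (972 − 390.5)/(0.85 × 4.5 × 15.8) = 9.622 in.
M_n = C_f(d − h_f/2) + (T − C_f)(d − a_w/2) = 390.5 × (32.4 − 2.2) + 581.5 × (32.4 − 4.811) = 11793.1 + 16043.0 = 27836.1 kip·in.
M_n = 27836.1/12 = 2319.68 kip·ft.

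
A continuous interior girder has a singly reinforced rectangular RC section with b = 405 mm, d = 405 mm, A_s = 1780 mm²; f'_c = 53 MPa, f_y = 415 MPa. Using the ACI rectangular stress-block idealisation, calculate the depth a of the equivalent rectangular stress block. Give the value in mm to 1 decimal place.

T = A_s f_y = 1780 × 415 = 738700 N = 738.7 kN.
Setting C = 0.85 f'_c a b equal to T: a = 738700/(0.85 × 53 × 405) = 40.5 mm.

a ≈ 40.5 mm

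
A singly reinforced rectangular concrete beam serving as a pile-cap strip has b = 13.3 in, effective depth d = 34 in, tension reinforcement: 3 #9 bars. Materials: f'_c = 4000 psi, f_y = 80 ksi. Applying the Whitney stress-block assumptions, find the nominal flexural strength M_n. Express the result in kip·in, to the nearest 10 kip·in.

A_s = 3 × 1 = 3 in².
T = A_s f_y = 3 × 80 = 240 kips.
a = T/(0.85 f'_c b) = 240/(0.85 × 4 × 13.3) = 5.307 in.
M_n = T(d − a/2) = 240 × (34 − 2.6535) = 7523.2 kip·in.

M_n ≈ 7520 kip·in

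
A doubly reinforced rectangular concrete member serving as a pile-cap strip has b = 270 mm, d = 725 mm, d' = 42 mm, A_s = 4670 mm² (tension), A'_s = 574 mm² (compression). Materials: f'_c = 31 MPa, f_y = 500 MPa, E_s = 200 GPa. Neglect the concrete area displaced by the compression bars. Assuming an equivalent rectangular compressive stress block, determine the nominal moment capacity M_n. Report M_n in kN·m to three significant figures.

M_n ≈ 1390 kN·m

Assume both tension and compression steel yield.
Net tension couple steel: A_s − A'_s = 4096 mm².
a = (A_s − A'_s) f_y / (0.85 f'_c b) = 2048000/(0.85 × 31 × 270) = 287.86 mm.
c = a/β₁ = 287.86/0.829 = 347.24 mm; ε'_s = 0.003(c − d')/c = 0.0026 ≥ f_y/E_s = 0.0025, so compression steel does yield.
M_n = (A_s − A'_s) f_y (d − a/2) + A'_s f_y (d − d') = [2048000 × (725 − 143.93) + 287000 × (725 − 42)] × 10⁻⁶ = 1190.03 + 196.02 = 1386.05 kN·m.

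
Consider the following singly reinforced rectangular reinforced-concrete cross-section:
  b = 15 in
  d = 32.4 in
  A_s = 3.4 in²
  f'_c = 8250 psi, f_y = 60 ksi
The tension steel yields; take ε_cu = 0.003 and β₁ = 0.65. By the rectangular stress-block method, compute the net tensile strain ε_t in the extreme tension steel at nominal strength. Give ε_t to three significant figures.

ε_t ≈ 0.0296

a = A_s f_y/(0.85 f'_c b) = 1.939 in.
β₁ = 0.65, so c = a/β₁ = 1.939/0.65 = 2.983 in.
From the linear strain diagram with ε_cu = 0.003: ε_t = 0.003 (d − c)/c = 0.003 × (32.4 − 2.983)/2.983 = 0.0296.
Since ε_t ≥ 0.005, the section is tension-controlled.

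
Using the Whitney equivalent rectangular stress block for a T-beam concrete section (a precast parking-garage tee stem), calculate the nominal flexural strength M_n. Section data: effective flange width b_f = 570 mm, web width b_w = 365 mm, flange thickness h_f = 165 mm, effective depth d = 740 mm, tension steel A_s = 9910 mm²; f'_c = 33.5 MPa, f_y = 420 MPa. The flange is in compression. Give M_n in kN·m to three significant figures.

Tension: T = A_s f_y = 9910 × 420 = 4162200 N.
Try a within the flange: a = T/(0.85 f'_c b_f) = 4162200/(0.85 × 33.5 × 570) = 256.44 mm.
a = 256.44 > h_f = 165 mm: the block extends into the web. Split into flange-overhang and web parts.
C_f = 0.85 f'_c (b_f − b_w) h_f = 0.85 × 33.5 × (570 − 365) × 165 = 963167 N.
Remaining web compression depth: a_w = (T − C_f)/(0.85 f'_c b_w) = (4162200 − 963167)/(0.85 × 33.5 × 365) = 307.80 mm.
M_n = C_f(d − h_f/2) + (T − C_f)(d − a_w/2) = 963167 × (740 − 82.5) + 3199033 × (740 − 153.9) = 633.28 + 1874.95 = 2508.23 × 10⁶ N·mm.
M_n = 2508.23 kN·m.

M_n ≈ 2510 kN·m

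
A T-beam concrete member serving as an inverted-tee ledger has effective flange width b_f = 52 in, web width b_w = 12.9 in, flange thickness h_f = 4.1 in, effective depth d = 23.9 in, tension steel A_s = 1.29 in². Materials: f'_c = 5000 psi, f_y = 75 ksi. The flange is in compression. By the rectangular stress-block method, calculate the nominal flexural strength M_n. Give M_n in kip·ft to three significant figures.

M_n ≈ 191 kip·ft

Tension: T = A_s f_y = 1.29 × 75 = 96.75 kips.
Try a within the flange: a = T/(0.85 f'_c b_f) = 96.75/(0.85 × 5 × 52) = 0.438 in.
Since a = 0.438 ≤ h_f = 4.1 in, the stress block lies entirely in the flange; analyse as a rectangular beam of width b_f.
M_n = T(d − a/2) = 96.75 × (23.9 − 0.219) = 2291.1 kip·in.
M_n = 2291.1/12 = 190.93 kip·ft.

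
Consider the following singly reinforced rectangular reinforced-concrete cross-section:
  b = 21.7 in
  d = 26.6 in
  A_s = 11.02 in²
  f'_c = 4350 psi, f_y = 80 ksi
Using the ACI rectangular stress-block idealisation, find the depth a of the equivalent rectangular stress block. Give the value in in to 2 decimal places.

a ≈ 10.99 in

T = A_s f_y = 11.02 × 80 = 881.6 kips.
a = T/(0.85 f'_c b) = 881.6/(0.85 × 4.35 × 21.7) = 10.99 in.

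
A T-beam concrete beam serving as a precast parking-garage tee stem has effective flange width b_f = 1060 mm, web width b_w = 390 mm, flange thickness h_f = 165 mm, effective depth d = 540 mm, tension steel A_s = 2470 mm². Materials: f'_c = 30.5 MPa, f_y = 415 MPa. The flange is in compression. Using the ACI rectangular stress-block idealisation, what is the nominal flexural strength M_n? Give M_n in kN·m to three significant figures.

Tension: T = A_s f_y = 2470 × 415 = 1025050 N.
Try a within the flange: a = T/(0.85 f'_c b_f) = 1025050/(0.85 × 30.5 × 1060) = 37.30 mm.
Since a = 37.30 ≤ h_f = 165 mm, the stress block lies entirely in the flange; analyse as a rectangular beam of width b_f.
M_n = T(d − a/2) = 1025050 × (540 − 18.65) = 534.41 × 10⁶ N·mm.
M_n = 534.41 kN·m.

M_n ≈ 534 kN·m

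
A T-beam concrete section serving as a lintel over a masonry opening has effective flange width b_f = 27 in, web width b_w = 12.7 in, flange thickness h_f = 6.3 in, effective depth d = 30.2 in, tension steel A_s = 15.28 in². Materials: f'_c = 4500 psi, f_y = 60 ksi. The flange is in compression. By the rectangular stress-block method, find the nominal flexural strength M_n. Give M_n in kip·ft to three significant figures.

Tension: T = A_s f_y = 15.28 × 60 = 916.8 kips.
Try a within the flange: a = T/(0.85 f'_c b_f) = 916.8/(0.85 × 4.5 × 27) = 8.877 in.
a = 8.877 > h_f = 6.3 in: the block extends into the web. Split into flange-overhang and web parts.
C_f = 0.85 f'_c (b_f − b_w) h_f = 0.85 × 4.5 × (27 − 12.7) × 6.3 = 344.6 kips.
Remaining web compression depth: a_w = (T − C_f)/(0.85 f'_c b_w) = (916.8 − 344.6)/(0.85 × 4.5 × 12.7) = 11.779 in.
M_n = C_f(d − h_f/2) + (T − C_f)(d − a_w/2) = 344.6 × (30.2 − 3.15) + 572.2 × (30.2 − 5.8895) = 9321.4 + 13910.5 = 23231.9 kip·in.
M_n = 23231.9/12 = 1935.99 kip·ft.

M_n ≈ 1940 kip·ft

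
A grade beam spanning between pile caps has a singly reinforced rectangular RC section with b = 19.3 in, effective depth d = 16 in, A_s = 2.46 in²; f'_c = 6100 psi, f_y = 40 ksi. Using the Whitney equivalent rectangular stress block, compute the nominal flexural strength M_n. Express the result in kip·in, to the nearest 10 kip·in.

M_n ≈ 1530 kip·in

T = A_s f_y = 2.46 × 40 = 98.4 kips.
a = T/(0.85 f'_c b) = 98.4/(0.85 × 6.1 × 19.3) = 0.983 in.
M_n = T(d − a/2) = 98.4 × (16 − 0.4915) = 1526.0 kip·in.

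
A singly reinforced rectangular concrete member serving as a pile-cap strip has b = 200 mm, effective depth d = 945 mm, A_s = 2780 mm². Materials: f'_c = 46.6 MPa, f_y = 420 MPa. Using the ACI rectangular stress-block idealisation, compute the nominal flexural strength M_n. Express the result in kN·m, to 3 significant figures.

M_n ≈ 1020 kN·m

T = A_s f_y = 2780 × 420 = 1167600 N = 1167.6 kN.
From C = T: a = T/(0.85 f'_c b) = 1167600/(0.85 × 46.6 × 200) = 147.39 mm.
M_n = T(d − a/2) = 1167.6 kN × (945 − 73.695) mm = 1017.34 kN·m.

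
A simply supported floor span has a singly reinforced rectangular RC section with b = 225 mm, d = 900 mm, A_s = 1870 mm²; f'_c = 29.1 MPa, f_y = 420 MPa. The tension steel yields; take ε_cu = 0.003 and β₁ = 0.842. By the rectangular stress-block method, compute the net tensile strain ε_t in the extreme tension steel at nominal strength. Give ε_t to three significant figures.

ε_t ≈ 0.0131

a = A_s f_y/(0.85 f'_c b) = 141.12 mm.
β₁ = 0.842, so c = a/β₁ = 141.12/0.842 = 167.60 mm.
From the linear strain diagram with ε_cu = 0.003: ε_t = 0.003 (d − c)/c = 0.003 × (900 − 167.60)/167.60 = 0.0131.
Since ε_t ≥ 0.005, the section is tension-controlled.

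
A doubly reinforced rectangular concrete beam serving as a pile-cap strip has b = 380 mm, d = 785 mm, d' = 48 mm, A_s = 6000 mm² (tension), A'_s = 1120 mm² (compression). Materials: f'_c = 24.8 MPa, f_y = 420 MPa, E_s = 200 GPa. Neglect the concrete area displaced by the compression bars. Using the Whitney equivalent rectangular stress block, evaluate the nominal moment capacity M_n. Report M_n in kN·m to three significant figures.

M_n ≈ 1690 kN·m

Assume both tension and compression steel yield.
Net tension couple steel: A_s − A'_s = 4880 mm².
a = (A_s − A'_s) f_y / (0.85 f'_c b) = 2049600/(0.85 × 24.8 × 380) = 255.87 mm.
c = a/β₁ = 255.87/0.85 = 301.02 mm; ε'_s = 0.003(c − d')/c = 0.0025 ≥ f_y/E_s = 0.0021, so compression steel does yield.
M_n = (A_s − A'_s) f_y (d − a/2) + A'_s f_y (d − d') = [2049600 × (785 − 127.935) + 470400 × (785 − 48)] × 10⁻⁶ = 1346.72 + 346.68 = 1693.40 kN·m.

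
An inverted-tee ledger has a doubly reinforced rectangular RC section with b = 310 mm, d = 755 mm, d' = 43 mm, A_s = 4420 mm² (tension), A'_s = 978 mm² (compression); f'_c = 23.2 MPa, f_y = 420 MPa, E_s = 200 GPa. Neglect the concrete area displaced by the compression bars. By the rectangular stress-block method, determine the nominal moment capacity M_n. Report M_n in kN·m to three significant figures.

M_n ≈ 1210 kN·m

Assume both tension and compression steel yield.
Net tension couple steel: A_s − A'_s = 3442 mm².
a = (A_s − A'_s) f_y / (0.85 f'_c b) = 1445640/(0.85 × 23.2 × 310) = 236.48 mm.
c = a/β₁ = 236.48/0.85 = 278.21 mm; ε'_s = 0.003(c − d')/c = 0.0025 ≥ f_y/E_s = 0.0021, so compression steel does yield.
M_n = (A_s − A'_s) f_y (d − a/2) + A'_s f_y (d − d') = [1445640 × (755 − 118.24) + 410760 × (755 − 43)] × 10⁻⁶ = 920.53 + 292.46 = 1212.99 kN·m.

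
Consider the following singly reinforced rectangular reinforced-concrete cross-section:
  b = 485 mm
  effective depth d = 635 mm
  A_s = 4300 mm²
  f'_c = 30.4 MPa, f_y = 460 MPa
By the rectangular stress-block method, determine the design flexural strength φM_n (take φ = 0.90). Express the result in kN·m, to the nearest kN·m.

T = A_s f_y = 4300 × 460 = 1978000 N = 1978 kN.
From C = T: a = T/(0.85 f'_c b) = 1978000/(0.85 × 30.4 × 485) = 157.83 mm.
M_n = T(d − a/2) = 1978 kN × (635 − 78.915) mm = 1099.94 kN·m.
φM_n = 0.90 × 1099.94 = 989.95 kN·m.

φM_n ≈ 990 kN·m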